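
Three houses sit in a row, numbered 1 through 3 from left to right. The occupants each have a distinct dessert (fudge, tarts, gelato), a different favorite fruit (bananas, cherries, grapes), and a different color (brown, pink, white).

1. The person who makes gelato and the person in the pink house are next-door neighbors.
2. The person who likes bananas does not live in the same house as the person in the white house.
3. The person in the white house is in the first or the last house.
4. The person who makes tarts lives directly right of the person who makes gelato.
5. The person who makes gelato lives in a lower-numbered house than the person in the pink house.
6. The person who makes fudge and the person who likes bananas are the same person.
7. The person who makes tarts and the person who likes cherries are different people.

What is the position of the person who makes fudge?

The person who makes gelato is narrowed to house 1 or 2; consider each.
Placing it in house 2 leads to a contradiction, so it's in house 1.
By clue 1, the person in the pink house is in house 2.
From clue 4, the person who makes tarts must be in house 2.
So house 3 gets fudge for dessert.
The person who likes bananas is in house 3 (clue 6).
That leaves cherries as the favorite fruit for house 1.
So house 2 gets grapes for favorite fruit.
The person in the white house is in house 1 (clue 2).
So house 3 gets brown for color.
So: house 1 = gelato/cherries/white, house 2 = tarts/grapes/pink, house 3 = fudge/bananas/brown.

3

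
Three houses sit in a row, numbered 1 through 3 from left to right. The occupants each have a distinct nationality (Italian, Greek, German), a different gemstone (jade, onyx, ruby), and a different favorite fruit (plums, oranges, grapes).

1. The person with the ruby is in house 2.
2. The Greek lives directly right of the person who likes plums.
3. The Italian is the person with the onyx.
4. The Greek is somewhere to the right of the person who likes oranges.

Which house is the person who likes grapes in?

By clue 1, the person with the ruby is in house 2.
House 3's favorite fruit must be grapes (nothing else left).
The Greek is narrowed to house 2 or 3; consider each.
Placing it in house 2 leads to a contradiction, so it's in house 3.
The person who likes plums is in house 2 (clue 2).
That leaves German as the nationality for house 2.
The only favorite fruit still possible for house 1 is oranges.
Clue 3: the person with the onyx is in house 1.
The only nationality still possible for house 1 is Italian.
House 3 gemstone: only jade fits.
So: house 1 = Italian/onyx/oranges, house 2 = German/ruby/plums, house 3 = Greek/jade/grapes.

3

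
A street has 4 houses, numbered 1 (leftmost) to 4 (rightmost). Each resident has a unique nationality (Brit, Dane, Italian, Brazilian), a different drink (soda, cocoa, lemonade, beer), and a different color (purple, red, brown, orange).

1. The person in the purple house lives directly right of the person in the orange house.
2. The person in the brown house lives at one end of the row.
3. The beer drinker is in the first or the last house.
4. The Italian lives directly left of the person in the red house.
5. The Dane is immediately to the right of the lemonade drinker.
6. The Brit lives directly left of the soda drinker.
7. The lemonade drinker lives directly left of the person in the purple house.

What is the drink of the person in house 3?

lemonade

The beer drinker is narrowed to house 1 or 4; consider each.
Placing it in house 4 leads to a contradiction, so it's in house 1.
The only color still possible for house 1 is brown.
The Dane is narrowed to house 3 or 4; consider each.
Placing it in house 3 leads to a contradiction, so it's in house 4.
From clue 5, the lemonade drinker must be in house 3.
From clue 7, the person in the purple house must be in house 4.
Clue 1 places the person in the orange house in house 3.
So house 2 gets red for color.
From clue 4, the Italian must be in house 1.
That leaves Brazilian as the nationality for house 2.
So house 3 gets Brit for nationality.
Clue 6 places the soda drinker in house 4.
The only drink still possible for house 2 is cocoa.
So: house 1 = Italian/beer/brown, house 2 = Brazilian/cocoa/red, house 3 = Brit/lemonade/orange, house 4 = Dane/soda/purple.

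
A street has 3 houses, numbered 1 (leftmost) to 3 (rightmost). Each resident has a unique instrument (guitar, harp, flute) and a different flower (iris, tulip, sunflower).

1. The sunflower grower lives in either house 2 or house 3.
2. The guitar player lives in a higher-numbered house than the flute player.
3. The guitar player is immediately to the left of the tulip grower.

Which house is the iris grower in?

By clue 3, the guitar player is in house 2.
By clue 3, the tulip grower is in house 3.
The only instrument still possible for house 1 is flute.
So house 3 gets harp for instrument.
The only flower still possible for house 1 is iris.
House 2's flower must be sunflower (nothing else left).
So: house 1 = flute/iris, house 2 = guitar/sunflower, house 3 = harp/tulip.

1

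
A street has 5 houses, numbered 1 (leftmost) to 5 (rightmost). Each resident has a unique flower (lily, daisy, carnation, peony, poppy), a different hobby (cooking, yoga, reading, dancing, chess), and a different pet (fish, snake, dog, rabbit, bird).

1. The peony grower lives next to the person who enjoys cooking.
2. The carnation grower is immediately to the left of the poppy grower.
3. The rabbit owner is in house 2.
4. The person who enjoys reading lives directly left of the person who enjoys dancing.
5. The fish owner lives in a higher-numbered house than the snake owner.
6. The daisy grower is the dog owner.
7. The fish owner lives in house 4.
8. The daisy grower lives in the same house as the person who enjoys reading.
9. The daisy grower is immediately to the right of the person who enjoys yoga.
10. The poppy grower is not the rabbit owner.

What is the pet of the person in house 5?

bird

The rabbit owner is in house 2 (clue 3).
Clue 7 places the fish owner in house 4.
By clue 6, the daisy grower is in house 3.
Clue 6: the dog owner is in house 3.
By clue 8, the person who enjoys reading is in house 3.
Clue 9 places the person who enjoys yoga in house 2.
That leaves bird as the pet for house 5.
From clue 2, the carnation grower must be in house 4.
By clue 2, the poppy grower is in house 5.
By clue 4, the person who enjoys dancing is in house 4.
House 1 flower: only lily fits.
House 2 flower: only peony fits.
So house 1 gets snake for pet.
The person who enjoys cooking is in house 1 (clue 1).
The only hobby still possible for house 5 is chess.
So: house 1 = lily/cooking/snake, house 2 = peony/yoga/rabbit, house 3 = daisy/reading/dog, house 4 = carnation/dancing/fish, house 5 = poppy/chess/bird.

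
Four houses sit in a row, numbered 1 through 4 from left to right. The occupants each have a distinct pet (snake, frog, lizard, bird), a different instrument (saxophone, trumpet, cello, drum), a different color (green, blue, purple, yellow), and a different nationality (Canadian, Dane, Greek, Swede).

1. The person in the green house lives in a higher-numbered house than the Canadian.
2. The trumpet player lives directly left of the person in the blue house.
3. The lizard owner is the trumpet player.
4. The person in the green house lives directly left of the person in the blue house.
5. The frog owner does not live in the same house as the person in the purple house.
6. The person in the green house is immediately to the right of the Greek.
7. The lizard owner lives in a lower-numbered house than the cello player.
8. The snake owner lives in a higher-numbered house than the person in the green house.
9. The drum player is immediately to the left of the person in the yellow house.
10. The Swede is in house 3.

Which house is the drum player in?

By clue 10, the Swede is in house 3.
House 1's color must be purple (nothing else left).
House 4's nationality must be Dane (nothing else left).
That leaves bird as the pet for house 1.
The lizard owner is narrowed to house 2 or 3; consider each.
Placing it in house 2 leads to a contradiction, so it's in house 3.
From clue 3, the trumpet player must be in house 3.
The cello player is in house 4 (clue 7).
That leaves frog as the pet for house 2.
House 4 pet: only snake fits.
The person in the blue house is in house 4 (clue 2).
The person in the green house is in house 3 (clue 4).
The Greek is in house 2 (clue 6).
House 2's color must be yellow (nothing else left).
So house 1 gets Canadian for nationality.
Clue 9 places the drum player in house 1.
House 2 instrument: only saxophone fits.
So: house 1 = bird/drum/purple/Canadian, house 2 = frog/saxophone/yellow/Greek, house 3 = lizard/trumpet/green/Swede, house 4 = snake/cello/blue/Dane.

1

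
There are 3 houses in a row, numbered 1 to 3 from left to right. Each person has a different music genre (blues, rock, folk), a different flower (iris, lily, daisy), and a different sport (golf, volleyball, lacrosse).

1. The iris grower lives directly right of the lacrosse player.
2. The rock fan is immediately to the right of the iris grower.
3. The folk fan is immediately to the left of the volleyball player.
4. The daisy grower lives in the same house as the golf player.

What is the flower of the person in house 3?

daisy

Clue 2 places the rock fan in house 3.
Clue 2 places the iris grower in house 2.
Clue 1 places the lacrosse player in house 1.
That leaves volleyball as the sport for house 2.
So house 3 gets golf for sport.
Clue 3: the folk fan is in house 1.
From clue 4, the daisy grower must be in house 3.
House 2 music genre: only blues fits.
House 1's flower must be lily (nothing else left).
So: house 1 = folk/lily/lacrosse, house 2 = blues/iris/volleyball, house 3 = rock/daisy/golf.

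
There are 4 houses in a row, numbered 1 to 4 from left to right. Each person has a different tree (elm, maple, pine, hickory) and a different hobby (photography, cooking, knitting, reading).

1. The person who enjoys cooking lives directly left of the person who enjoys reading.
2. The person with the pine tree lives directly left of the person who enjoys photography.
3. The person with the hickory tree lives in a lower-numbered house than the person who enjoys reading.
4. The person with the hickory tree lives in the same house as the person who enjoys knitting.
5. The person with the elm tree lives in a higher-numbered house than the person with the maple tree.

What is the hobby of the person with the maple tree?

cooking

That leaves elm as the tree for house 4.
The person with the hickory tree is narrowed to house 1 or 2 or 3; consider each.
Placing it in house 2 and house 3 leads to a contradiction, so it's in house 1.
From clue 4, the person who enjoys knitting must be in house 1.
House 2's hobby must be cooking (nothing else left).
Clue 1 places the person who enjoys reading in house 3.
So house 4 gets photography for hobby.
By clue 2, the person with the pine tree is in house 3.
That leaves maple as the tree for house 2.
So: house 1 = hickory/knitting, house 2 = maple/cooking, house 3 = pine/reading, house 4 = elm/photography.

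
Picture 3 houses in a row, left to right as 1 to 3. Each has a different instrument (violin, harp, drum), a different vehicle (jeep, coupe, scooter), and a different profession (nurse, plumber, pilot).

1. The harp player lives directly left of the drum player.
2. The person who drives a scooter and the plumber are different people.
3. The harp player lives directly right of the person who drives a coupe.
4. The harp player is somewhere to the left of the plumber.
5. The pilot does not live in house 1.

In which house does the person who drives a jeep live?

Clue 3 places the harp player in house 2.
By clue 3, the person who drives a coupe is in house 1.
From clue 4, the plumber must be in house 3.
That leaves violin as the instrument for house 1.
The only instrument still possible for house 3 is drum.
That leaves nurse as the profession for house 1.
That leaves pilot as the profession for house 2.
The person who drives a scooter is in house 2 (clue 2).
That leaves jeep as the vehicle for house 3.
So: house 1 = violin/coupe/nurse, house 2 = harp/scooter/pilot, house 3 = drum/jeep/plumber.

3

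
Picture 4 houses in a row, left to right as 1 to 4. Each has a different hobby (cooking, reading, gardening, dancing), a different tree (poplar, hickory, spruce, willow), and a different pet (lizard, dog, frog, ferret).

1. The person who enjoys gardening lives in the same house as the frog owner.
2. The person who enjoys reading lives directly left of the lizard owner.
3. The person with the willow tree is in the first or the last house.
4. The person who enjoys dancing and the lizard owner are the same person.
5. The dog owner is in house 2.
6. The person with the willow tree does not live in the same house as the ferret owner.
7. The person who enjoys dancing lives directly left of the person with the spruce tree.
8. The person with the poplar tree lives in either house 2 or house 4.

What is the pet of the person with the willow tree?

frog

Clue 5: the dog owner is in house 2.
Clue 4 places the person who enjoys dancing in house 3.
By clue 4, the lizard owner is in house 3.
Clue 7 places the person with the spruce tree in house 4.
So house 1 gets willow for tree.
The only tree still possible for house 3 is hickory.
By clue 6, the ferret owner is in house 4.
House 2's hobby must be reading (nothing else left).
House 2's tree must be poplar (nothing else left).
House 1 pet: only frog fits.
By clue 1, the person who enjoys gardening is in house 1.
House 4's hobby must be cooking (nothing else left).
So: house 1 = gardening/willow/frog, house 2 = reading/poplar/dog, house 3 = dancing/hickory/lizard, house 4 = cooking/spruce/ferret.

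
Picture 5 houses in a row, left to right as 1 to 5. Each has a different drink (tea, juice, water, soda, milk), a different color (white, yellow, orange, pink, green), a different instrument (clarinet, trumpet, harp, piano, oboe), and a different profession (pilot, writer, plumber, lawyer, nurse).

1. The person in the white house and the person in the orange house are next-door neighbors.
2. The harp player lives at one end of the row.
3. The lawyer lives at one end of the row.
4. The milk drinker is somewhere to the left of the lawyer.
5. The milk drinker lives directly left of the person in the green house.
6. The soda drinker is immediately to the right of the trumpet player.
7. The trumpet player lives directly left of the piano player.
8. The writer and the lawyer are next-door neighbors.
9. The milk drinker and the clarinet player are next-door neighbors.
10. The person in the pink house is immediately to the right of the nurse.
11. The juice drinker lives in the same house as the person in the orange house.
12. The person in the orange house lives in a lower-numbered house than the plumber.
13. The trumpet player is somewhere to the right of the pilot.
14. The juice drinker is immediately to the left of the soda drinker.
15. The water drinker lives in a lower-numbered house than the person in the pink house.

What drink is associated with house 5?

By clue 4, the lawyer is in house 5.
From clue 8, the writer must be in house 4.
The juice drinker is in house 2 (clue 11).
Clue 11 places the person in the orange house in house 2.
From clue 12, the plumber must be in house 3.
From clue 14, the soda drinker must be in house 3.
House 5's drink must be tea (nothing else left).
By clue 5, the milk drinker is in house 4.
Clue 5 places the person in the green house in house 5.
From clue 6, the trumpet player must be in house 2.
Clue 7 places the piano player in house 3.
From clue 10, the person in the pink house must be in house 3.
Clue 10 places the nurse in house 2.
From clue 13, the pilot must be in house 1.
That leaves water as the drink for house 1.
The only color still possible for house 4 is yellow.
So house 4 gets oboe for instrument.
House 1 color: only white fits.
The only instrument still possible for house 1 is harp.
The only instrument still possible for house 5 is clarinet.
So: house 1 = water/white/harp/pilot, house 2 = juice/orange/trumpet/nurse, house 3 = soda/pink/piano/plumber, house 4 = milk/yellow/oboe/writer, house 5 = tea/green/clarinet/lawyer.

tea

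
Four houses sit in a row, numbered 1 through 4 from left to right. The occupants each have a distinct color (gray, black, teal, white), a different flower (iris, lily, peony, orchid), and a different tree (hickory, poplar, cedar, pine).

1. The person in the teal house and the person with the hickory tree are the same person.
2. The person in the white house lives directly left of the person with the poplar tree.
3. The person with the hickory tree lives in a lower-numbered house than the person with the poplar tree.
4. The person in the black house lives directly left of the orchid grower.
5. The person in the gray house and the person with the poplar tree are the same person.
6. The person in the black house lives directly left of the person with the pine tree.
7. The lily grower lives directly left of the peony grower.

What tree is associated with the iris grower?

So house 4 gets gray for color.
Clue 5 places the person with the poplar tree in house 4.
By clue 2, the person in the white house is in house 3.
The person in the black house is narrowed to house 1 or 2; consider each.
Placing it in house 1 leads to a contradiction, so it's in house 2.
The orchid grower is in house 3 (clue 4).
Clue 6: the person with the pine tree is in house 3.
That leaves teal as the color for house 1.
The person with the hickory tree is in house 1 (clue 1).
Clue 7: the lily grower is in house 1.
Clue 7: the peony grower is in house 2.
House 4's flower must be iris (nothing else left).
The only tree still possible for house 2 is cedar.
So: house 1 = teal/lily/hickory, house 2 = black/peony/cedar, house 3 = white/orchid/pine, house 4 = gray/iris/poplar.

poplar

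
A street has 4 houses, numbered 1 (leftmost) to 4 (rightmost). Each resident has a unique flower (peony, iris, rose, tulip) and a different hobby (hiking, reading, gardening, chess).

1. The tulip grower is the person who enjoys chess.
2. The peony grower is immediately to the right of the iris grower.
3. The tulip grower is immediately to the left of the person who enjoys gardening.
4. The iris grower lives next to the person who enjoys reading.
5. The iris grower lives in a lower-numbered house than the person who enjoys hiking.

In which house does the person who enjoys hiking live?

4

The iris grower is narrowed to house 1 or 2 or 3; consider each.
Placing it in house 1 and house 3 leads to a contradiction, so it's in house 2.
Clue 2: the peony grower is in house 3.
House 1 flower: only tulip fits.
That leaves rose as the flower for house 4.
By clue 1, the person who enjoys chess is in house 1.
Clue 3: the person who enjoys gardening is in house 2.
The only hobby still possible for house 4 is hiking.
That leaves reading as the hobby for house 3.
So: house 1 = tulip/chess, house 2 = iris/gardening, house 3 = peony/reading, house 4 = rose/hiking.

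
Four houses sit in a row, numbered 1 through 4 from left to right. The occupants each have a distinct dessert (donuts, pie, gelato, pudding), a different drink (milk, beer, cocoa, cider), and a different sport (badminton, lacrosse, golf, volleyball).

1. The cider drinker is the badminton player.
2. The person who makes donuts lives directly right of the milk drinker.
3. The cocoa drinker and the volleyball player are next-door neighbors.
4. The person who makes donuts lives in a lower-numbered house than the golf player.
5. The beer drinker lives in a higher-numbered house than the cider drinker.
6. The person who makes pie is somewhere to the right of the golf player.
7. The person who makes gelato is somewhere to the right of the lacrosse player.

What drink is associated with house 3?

By clue 6, the person who makes pie is in house 4.
Clue 6: the golf player is in house 3.
So house 1 gets pudding for dessert.
Clue 4: the person who makes donuts is in house 2.
House 3 dessert: only gelato fits.
The only drink still possible for house 4 is beer.
House 4 sport: only volleyball fits.
The milk drinker is in house 1 (clue 2).
By clue 3, the cocoa drinker is in house 3.
So house 2 gets cider for drink.
Clue 1: the badminton player is in house 2.
That leaves lacrosse as the sport for house 1.
So: house 1 = pudding/milk/lacrosse, house 2 = donuts/cider/badminton, house 3 = gelato/cocoa/golf, house 4 = pie/beer/volleyball.

cocoa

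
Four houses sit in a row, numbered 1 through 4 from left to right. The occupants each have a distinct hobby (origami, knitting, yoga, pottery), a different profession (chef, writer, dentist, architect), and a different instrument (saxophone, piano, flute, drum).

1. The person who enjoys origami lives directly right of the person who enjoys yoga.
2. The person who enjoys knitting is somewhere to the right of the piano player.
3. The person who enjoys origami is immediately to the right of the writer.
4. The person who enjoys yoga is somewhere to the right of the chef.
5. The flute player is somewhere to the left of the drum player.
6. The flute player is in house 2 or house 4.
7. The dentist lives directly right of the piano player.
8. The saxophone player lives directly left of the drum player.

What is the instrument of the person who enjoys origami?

drum

Clue 6 places the flute player in house 2.
So house 1 gets pottery for hobby.
House 4 instrument: only drum fits.
The saxophone player is in house 3 (clue 8).
So house 1 gets piano for instrument.
The dentist is in house 2 (clue 7).
House 4's profession must be architect (nothing else left).
By clue 3, the person who enjoys origami is in house 4.
That leaves chef as the profession for house 1.
So house 3 gets writer for profession.
From clue 1, the person who enjoys yoga must be in house 3.
House 2's hobby must be knitting (nothing else left).
So: house 1 = pottery/chef/piano, house 2 = knitting/dentist/flute, house 3 = yoga/writer/saxophone, house 4 = origami/architect/drum.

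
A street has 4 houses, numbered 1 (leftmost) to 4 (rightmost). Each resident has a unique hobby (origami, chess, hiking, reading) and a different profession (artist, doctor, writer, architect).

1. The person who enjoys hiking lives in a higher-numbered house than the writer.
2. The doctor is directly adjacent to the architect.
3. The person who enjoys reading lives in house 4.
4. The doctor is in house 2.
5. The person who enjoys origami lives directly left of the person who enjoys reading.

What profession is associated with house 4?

By clue 3, the person who enjoys reading is in house 4.
The doctor is in house 2 (clue 4).
From clue 5, the person who enjoys origami must be in house 3.
The only hobby still possible for house 1 is chess.
House 2's hobby must be hiking (nothing else left).
From clue 1, the writer must be in house 1.
House 3 profession: only architect fits.
House 4 profession: only artist fits.
So: house 1 = chess/writer, house 2 = hiking/doctor, house 3 = origami/architect, house 4 = reading/artist.

artist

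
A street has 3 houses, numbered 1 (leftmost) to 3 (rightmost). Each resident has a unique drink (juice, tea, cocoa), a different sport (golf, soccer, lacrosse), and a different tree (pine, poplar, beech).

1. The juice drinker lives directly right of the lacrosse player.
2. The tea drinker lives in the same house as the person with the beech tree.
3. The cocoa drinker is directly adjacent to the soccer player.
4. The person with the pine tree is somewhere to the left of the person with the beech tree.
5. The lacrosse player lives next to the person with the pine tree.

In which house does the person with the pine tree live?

2

The only drink still possible for house 1 is cocoa.
From clue 3, the soccer player must be in house 2.
House 1 sport: only lacrosse fits.
House 3 sport: only golf fits.
From clue 1, the juice drinker must be in house 2.
By clue 5, the person with the pine tree is in house 2.
The only drink still possible for house 3 is tea.
The only tree still possible for house 1 is poplar.
House 3's tree must be beech (nothing else left).
So: house 1 = cocoa/lacrosse/poplar, house 2 = juice/soccer/pine, house 3 = tea/golf/beech.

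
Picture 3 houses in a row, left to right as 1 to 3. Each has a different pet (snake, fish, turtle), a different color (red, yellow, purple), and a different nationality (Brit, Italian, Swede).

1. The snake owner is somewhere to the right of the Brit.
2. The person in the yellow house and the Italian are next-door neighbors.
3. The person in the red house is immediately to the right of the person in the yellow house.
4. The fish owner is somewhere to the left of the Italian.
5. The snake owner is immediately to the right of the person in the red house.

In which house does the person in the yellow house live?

Clue 5: the snake owner is in house 3.
By clue 5, the person in the red house is in house 2.
That leaves yellow as the color for house 1.
House 3 color: only purple fits.
By clue 2, the Italian is in house 2.
The fish owner is in house 1 (clue 4).
So house 2 gets turtle for pet.
The only nationality still possible for house 3 is Swede.
That leaves Brit as the nationality for house 1.
So: house 1 = fish/yellow/Brit, house 2 = turtle/red/Italian, house 3 = snake/purple/Swede.

1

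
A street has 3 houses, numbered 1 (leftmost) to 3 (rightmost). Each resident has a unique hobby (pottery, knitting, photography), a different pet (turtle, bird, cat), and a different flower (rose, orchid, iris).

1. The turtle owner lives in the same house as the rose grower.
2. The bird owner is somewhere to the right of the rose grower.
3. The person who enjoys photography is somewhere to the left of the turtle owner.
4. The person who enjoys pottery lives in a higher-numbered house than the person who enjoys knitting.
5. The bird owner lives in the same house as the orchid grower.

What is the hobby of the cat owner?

That leaves pottery as the hobby for house 3.
The only pet still possible for house 1 is cat.
From clue 1, the turtle owner must be in house 2.
The rose grower is in house 2 (clue 1).
Clue 2: the bird owner is in house 3.
From clue 3, the person who enjoys photography must be in house 1.
The orchid grower is in house 3 (clue 5).
That leaves knitting as the hobby for house 2.
The only flower still possible for house 1 is iris.
So: house 1 = photography/cat/iris, house 2 = knitting/turtle/rose, house 3 = pottery/bird/orchid.

photography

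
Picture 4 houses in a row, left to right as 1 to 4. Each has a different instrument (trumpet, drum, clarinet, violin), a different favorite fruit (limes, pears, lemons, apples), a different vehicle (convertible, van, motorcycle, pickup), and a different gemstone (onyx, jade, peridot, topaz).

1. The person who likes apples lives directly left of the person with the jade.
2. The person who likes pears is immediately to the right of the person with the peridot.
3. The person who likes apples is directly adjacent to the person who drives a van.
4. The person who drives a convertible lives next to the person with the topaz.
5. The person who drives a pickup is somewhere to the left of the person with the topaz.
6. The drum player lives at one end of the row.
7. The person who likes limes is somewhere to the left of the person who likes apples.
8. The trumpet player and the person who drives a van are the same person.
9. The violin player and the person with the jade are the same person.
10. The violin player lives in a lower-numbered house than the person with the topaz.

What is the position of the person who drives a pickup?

Clue 9: the violin player is in house 3.
Clue 9 places the person with the jade in house 3.
By clue 10, the person with the topaz is in house 4.
Clue 1: the person who likes apples is in house 2.
From clue 4, the person who drives a convertible must be in house 3.
The person who likes limes is in house 1 (clue 7).
By clue 8, the trumpet player is in house 1.
The person who drives a van is in house 1 (clue 8).
That leaves clarinet as the instrument for house 2.
House 4 instrument: only drum fits.
So house 4 gets lemons for favorite fruit.
That leaves pickup as the vehicle for house 2.
So house 4 gets motorcycle for vehicle.
The person with the peridot is in house 2 (clue 2).
The only favorite fruit still possible for house 3 is pears.
The only gemstone still possible for house 1 is onyx.
So: house 1 = trumpet/limes/van/onyx, house 2 = clarinet/apples/pickup/peridot, house 3 = violin/pears/convertible/jade, house 4 = drum/lemons/motorcycle/topaz.

2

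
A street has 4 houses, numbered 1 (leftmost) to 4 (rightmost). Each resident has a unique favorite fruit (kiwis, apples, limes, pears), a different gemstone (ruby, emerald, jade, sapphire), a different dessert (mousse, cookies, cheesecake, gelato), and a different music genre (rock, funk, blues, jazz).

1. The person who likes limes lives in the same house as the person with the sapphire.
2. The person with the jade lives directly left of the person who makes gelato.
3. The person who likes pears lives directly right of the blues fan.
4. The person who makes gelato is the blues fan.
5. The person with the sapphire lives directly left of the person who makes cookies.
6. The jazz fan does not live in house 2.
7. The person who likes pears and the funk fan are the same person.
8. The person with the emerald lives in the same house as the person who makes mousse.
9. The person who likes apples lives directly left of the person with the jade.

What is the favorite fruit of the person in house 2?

From clue 2, the person with the jade must be in house 2.
Clue 2 places the person who makes gelato in house 3.
Clue 4: the blues fan is in house 3.
Clue 9: the person who likes apples is in house 1.
House 2's music genre must be rock (nothing else left).
Clue 1: the person who likes limes is in house 3.
By clue 1, the person with the sapphire is in house 3.
Clue 3 places the person who likes pears in house 4.
By clue 5, the person who makes cookies is in house 4.
The only favorite fruit still possible for house 2 is kiwis.
The only dessert still possible for house 2 is cheesecake.
So house 1 gets jazz for music genre.
House 4's music genre must be funk (nothing else left).
Clue 8 places the person with the emerald in house 1.
That leaves ruby as the gemstone for house 4.
So house 1 gets mousse for dessert.
So: house 1 = apples/emerald/mousse/jazz, house 2 = kiwis/jade/cheesecake/rock, house 3 = limes/sapphire/gelato/blues, house 4 = pears/ruby/cookies/funk.

kiwis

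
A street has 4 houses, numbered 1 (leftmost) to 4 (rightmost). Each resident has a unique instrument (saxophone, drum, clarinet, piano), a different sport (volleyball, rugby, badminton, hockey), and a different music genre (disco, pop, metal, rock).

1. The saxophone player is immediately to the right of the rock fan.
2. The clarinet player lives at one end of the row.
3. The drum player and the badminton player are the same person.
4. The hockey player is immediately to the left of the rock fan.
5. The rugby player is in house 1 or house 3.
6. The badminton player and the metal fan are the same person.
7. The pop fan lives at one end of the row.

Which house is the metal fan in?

4

The clarinet player is narrowed to house 1 or 4; consider each.
Placing it in house 4 leads to a contradiction, so it's in house 1.
The saxophone player is narrowed to house 3 or 4; consider each.
Placing it in house 4 leads to a contradiction, so it's in house 3.
From clue 1, the rock fan must be in house 2.
The hockey player is in house 1 (clue 4).
The badminton player is in house 4 (clue 6).
The metal fan is in house 4 (clue 6).
So house 2 gets volleyball for sport.
So house 3 gets rugby for sport.
That leaves disco as the music genre for house 3.
The drum player is in house 4 (clue 3).
The only instrument still possible for house 2 is piano.
So house 1 gets pop for music genre.
So: house 1 = clarinet/hockey/pop, house 2 = piano/volleyball/rock, house 3 = saxophone/rugby/disco, house 4 = drum/badminton/metal.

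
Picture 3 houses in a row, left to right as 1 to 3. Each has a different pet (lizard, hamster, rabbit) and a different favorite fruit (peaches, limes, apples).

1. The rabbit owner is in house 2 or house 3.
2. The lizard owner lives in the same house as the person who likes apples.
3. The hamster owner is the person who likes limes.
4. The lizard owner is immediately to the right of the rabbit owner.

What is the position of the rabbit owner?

2

Clue 4: the lizard owner is in house 3.
Clue 4 places the rabbit owner in house 2.
So house 1 gets hamster for pet.
Clue 2 places the person who likes apples in house 3.
Clue 3 places the person who likes limes in house 1.
So house 2 gets peaches for favorite fruit.
So: house 1 = hamster/limes, house 2 = rabbit/peaches, house 3 = lizard/apples.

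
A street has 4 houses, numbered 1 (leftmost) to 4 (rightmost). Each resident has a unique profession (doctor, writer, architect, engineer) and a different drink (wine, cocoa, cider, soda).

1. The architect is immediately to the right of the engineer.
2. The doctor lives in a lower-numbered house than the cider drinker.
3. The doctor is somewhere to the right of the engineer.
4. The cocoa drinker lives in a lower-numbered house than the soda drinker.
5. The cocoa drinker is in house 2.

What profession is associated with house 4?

writer

Clue 5 places the cocoa drinker in house 2.
House 1 drink: only wine fits.
House 4 profession: only writer fits.
House 1's profession must be engineer (nothing else left).
From clue 1, the architect must be in house 2.
So house 3 gets doctor for profession.
Clue 2: the cider drinker is in house 4.
House 3's drink must be soda (nothing else left).
So: house 1 = engineer/wine, house 2 = architect/cocoa, house 3 = doctor/soda, house 4 = writer/cider.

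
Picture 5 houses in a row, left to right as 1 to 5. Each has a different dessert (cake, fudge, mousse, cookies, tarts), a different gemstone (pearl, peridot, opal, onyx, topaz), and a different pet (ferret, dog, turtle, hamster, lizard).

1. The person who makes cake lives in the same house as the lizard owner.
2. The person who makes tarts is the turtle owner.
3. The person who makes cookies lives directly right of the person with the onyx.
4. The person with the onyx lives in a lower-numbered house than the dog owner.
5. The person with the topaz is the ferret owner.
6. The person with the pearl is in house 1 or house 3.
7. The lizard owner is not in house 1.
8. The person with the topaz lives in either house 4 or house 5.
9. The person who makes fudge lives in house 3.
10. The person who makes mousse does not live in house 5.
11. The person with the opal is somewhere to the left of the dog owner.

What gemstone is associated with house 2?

opal

From clue 9, the person who makes fudge must be in house 3.
The person with the pearl is narrowed to house 1 or 3; consider each.
Placing it in house 1 leads to a contradiction, so it's in house 3.
The person who makes cookies is narrowed to house 2 or 5; consider each.
Placing it in house 5 leads to a contradiction, so it's in house 2.
The person with the onyx is in house 1 (clue 3).
The only pet still possible for house 2 is hamster.
House 3's pet must be dog (nothing else left).
By clue 11, the person with the opal is in house 2.
The only pet still possible for house 1 is turtle.
The person who makes tarts is in house 1 (clue 2).
So house 5 gets cake for dessert.
Clue 1: the lizard owner is in house 5.
House 4's dessert must be mousse (nothing else left).
So house 4 gets ferret for pet.
From clue 5, the person with the topaz must be in house 4.
House 5's gemstone must be peridot (nothing else left).
So: house 1 = tarts/onyx/turtle, house 2 = cookies/opal/hamster, house 3 = fudge/pearl/dog, house 4 = mousse/topaz/ferret, house 5 = cake/peridot/lizard.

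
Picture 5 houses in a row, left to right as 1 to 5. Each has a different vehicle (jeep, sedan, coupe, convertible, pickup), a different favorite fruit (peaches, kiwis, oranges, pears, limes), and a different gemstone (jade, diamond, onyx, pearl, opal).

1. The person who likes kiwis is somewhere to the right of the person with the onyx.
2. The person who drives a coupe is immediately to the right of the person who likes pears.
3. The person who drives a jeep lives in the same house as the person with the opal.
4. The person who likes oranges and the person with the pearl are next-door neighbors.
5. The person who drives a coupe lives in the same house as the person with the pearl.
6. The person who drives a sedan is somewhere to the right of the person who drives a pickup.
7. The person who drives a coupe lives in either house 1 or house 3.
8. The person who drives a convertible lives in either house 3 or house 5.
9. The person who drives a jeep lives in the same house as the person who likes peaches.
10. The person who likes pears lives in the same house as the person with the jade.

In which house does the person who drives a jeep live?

Clue 7 places the person who drives a coupe in house 3.
The only vehicle still possible for house 5 is convertible.
Clue 2: the person who likes pears is in house 2.
By clue 5, the person with the pearl is in house 3.
By clue 10, the person with the jade is in house 2.
House 5's gemstone must be diamond (nothing else left).
From clue 4, the person who likes oranges must be in house 4.
From clue 9, the person who drives a jeep must be in house 1.
House 2's vehicle must be pickup (nothing else left).
House 4's vehicle must be sedan (nothing else left).
House 1's favorite fruit must be peaches (nothing else left).
By clue 3, the person with the opal is in house 1.
The only gemstone still possible for house 4 is onyx.
Clue 1: the person who likes kiwis is in house 5.
House 3's favorite fruit must be limes (nothing else left).
So: house 1 = jeep/peaches/opal, house 2 = pickup/pears/jade, house 3 = coupe/limes/pearl, house 4 = sedan/oranges/onyx, house 5 = convertible/kiwis/diamond.

1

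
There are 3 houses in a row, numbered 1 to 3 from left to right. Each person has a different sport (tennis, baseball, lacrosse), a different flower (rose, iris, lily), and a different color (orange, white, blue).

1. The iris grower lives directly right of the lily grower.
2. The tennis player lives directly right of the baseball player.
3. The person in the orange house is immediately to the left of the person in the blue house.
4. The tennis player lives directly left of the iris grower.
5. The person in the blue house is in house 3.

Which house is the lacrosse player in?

The tennis player is in house 2 (clue 4).
From clue 4, the iris grower must be in house 3.
By clue 5, the person in the blue house is in house 3.
The only sport still possible for house 1 is baseball.
House 3 sport: only lacrosse fits.
Clue 1 places the lily grower in house 2.
By clue 3, the person in the orange house is in house 2.
House 1's flower must be rose (nothing else left).
That leaves white as the color for house 1.
So: house 1 = baseball/rose/white, house 2 = tennis/lily/orange, house 3 = lacrosse/iris/blue.

3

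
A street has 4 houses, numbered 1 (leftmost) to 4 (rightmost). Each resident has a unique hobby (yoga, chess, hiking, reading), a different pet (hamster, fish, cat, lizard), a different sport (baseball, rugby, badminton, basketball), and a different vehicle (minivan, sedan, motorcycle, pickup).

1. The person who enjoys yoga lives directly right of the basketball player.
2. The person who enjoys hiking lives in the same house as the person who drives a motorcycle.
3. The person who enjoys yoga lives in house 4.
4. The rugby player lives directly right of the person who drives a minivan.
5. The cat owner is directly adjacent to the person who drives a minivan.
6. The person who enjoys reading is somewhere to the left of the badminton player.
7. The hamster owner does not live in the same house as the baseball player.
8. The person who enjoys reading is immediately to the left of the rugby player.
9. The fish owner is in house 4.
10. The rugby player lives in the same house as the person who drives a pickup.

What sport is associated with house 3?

basketball

Clue 3 places the person who enjoys yoga in house 4.
By clue 9, the fish owner is in house 4.
Clue 1 places the basketball player in house 3.
House 1 sport: only baseball fits.
Clue 5 places the cat owner in house 2.
The only pet still possible for house 1 is lizard.
That leaves hamster as the pet for house 3.
The person who enjoys reading is narrowed to house 1 or 3; consider each.
Placing it in house 3 leads to a contradiction, so it's in house 1.
The rugby player is in house 2 (clue 8).
Clue 10 places the person who drives a pickup in house 2.
The only sport still possible for house 4 is badminton.
That leaves sedan as the vehicle for house 4.
Clue 2: the person who enjoys hiking is in house 3.
Clue 2 places the person who drives a motorcycle in house 3.
Clue 4: the person who drives a minivan is in house 1.
So house 2 gets chess for hobby.
So: house 1 = reading/lizard/baseball/minivan, house 2 = chess/cat/rugby/pickup, house 3 = hiking/hamster/basketball/motorcycle, house 4 = yoga/fish/badminton/sedan.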